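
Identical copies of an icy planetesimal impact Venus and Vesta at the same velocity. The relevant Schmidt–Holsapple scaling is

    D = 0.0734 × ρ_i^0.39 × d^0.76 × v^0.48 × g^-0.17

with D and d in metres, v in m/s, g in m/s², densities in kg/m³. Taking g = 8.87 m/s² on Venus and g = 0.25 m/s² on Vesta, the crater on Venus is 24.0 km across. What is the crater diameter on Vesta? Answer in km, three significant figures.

D ≈ 44.0 km

All impactor-dependent factors cancel in the ratio, leaving D_Vesta/D_Venus = (g_Vesta/g_Venus)^-0.17.
(0.25/8.87)^-0.17 = 0.02818^-0.17 = 1.834
D_Vesta = 1.834 × 24.0 km = 44.0 km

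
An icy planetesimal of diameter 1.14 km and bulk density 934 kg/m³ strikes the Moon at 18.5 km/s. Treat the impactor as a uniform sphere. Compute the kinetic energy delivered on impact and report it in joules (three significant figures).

d = 1140 m; v = 18500 m/s.
Mass m = (π/6) ρ d³ = (π/6) × 934 × (1140)³ = 7.245 × 10^11 kg
E = ½ m v² = 0.5 × 7.245 × 10^11 × (18500)² = 1.240 × 10^20 J

E ≈ 1.24 × 10^20 J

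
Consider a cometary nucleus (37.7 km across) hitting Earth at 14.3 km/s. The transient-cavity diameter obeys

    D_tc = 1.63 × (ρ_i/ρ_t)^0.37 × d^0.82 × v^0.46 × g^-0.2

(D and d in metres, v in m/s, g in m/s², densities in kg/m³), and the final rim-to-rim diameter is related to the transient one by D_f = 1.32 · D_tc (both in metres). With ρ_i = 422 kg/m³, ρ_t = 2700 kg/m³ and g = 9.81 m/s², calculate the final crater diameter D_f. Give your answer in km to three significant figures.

In SI: d = 37700 m, v = 14300 m/s.
(ρ_i/ρ_t)^0.37 = (422/2700)^0.37 = 0.5032
d^0.82 = 37700^0.82 = 5657
v^0.46 = 14300^0.46 = 81.56
g^-0.2 = 9.81^-0.2 = 0.6334
D_tc = 1.63 × 0.5032 × 5657 × 81.56 × 0.6334 = 2.397 × 10^5 m
D_f = 1.32 × 2.397 × 10^5 = 3.164 × 10^5 m
     = 316.4 km

D_f ≈ 316 km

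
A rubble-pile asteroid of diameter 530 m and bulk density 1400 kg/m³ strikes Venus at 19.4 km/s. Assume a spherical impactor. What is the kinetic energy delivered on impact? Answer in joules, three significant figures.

v = 19400 m/s.
Mass m = (π/6) ρ d³ = (π/6) × 1400 × (530)³ = 1.091 × 10^11 kg
E = ½ m v² = 0.5 × 1.091 × 10^11 × (19400)² = 2.053 × 10^19 J

E ≈ 2.05 × 10^19 J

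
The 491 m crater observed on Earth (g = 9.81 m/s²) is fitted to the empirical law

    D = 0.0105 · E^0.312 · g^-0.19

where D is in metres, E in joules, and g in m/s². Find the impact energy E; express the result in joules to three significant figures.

Rearranging: E = [D / (0.0105 · g^-0.19)]^(1/0.312).
g^-0.19 = 9.81^-0.19 = 0.6480
D / (0.0105 × 0.6480) = 491 / (6.804 × 10^-3) = 7.216 × 10^4
E = (7.216 × 10^4)^3.2051 = 3.727 × 10^15 J

E ≈ 3.73 × 10^15 J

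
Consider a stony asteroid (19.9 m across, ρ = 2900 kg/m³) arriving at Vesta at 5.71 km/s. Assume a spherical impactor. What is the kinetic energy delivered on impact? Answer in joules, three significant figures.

E ≈ 1.95 × 10^14 J

v = 5710 m/s.
Mass m = (π/6) ρ d³ = (π/6) × 2900 × (19.9)³ = 1.197 × 10^7 kg
E = ½ m v² = 0.5 × 1.197 × 10^7 × (5710)² = 1.951 × 10^14 J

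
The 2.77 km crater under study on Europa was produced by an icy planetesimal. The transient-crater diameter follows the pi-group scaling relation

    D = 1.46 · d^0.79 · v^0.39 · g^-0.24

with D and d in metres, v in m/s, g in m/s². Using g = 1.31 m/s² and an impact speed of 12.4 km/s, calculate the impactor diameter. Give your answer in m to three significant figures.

d ≈ 146 m

Rearranging for d: d = [D / (1.46 · 12400^0.39 · 1.31^-0.24)]^(1/0.79).
D = 2770 m.
12400^0.39 = 39.49
1.31^-0.24 = 0.9372
Denominator = 1.46 × 39.49 × 0.9372 = 54.03
D / 54.03 = 2770 / 54.03 = 51.27
d = 51.27^(1/0.79) = 51.27^1.2658 = 146.0 m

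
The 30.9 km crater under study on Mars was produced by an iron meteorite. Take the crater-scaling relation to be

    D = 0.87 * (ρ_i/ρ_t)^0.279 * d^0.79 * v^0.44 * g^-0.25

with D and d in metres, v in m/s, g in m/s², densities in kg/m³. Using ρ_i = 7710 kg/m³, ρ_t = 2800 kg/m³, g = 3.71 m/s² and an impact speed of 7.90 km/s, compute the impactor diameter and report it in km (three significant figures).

Rearranging for d: d = [D / (0.87 · (7710/2800)^0.279 · 7900^0.44 · 3.71^-0.25)]^(1/0.79).
D = 30900 m.
(7710/2800)^0.279 = 1.327
7900^0.44 = 51.87
3.71^-0.25 = 0.7205
Denominator = 0.87 × 1.327 × 51.87 × 0.7205 = 43.15
D / 43.15 = 30900 / 43.15 = 716.1
d = 716.1^(1/0.79) = 716.1^1.2658 = 4110 m

d ≈ 4.11 km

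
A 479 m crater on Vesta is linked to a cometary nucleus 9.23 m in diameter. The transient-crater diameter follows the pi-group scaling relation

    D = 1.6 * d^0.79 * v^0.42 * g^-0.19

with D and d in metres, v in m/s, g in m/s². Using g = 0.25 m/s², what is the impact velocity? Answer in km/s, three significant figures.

Rearranging for v: v = [D / (1.6 · 9.23^0.79 · 0.25^-0.19)]^(1/0.42).
9.23^0.79 = 5.788
0.25^-0.19 = 1.301
Denominator = 1.6 × 5.788 × 1.301 = 12.05
D / 12.05 = 479 / 12.05 = 39.75
v = 39.75^(1/0.42) = 39.75^2.381 = 6427 m/s

v ≈ 6.43 km/s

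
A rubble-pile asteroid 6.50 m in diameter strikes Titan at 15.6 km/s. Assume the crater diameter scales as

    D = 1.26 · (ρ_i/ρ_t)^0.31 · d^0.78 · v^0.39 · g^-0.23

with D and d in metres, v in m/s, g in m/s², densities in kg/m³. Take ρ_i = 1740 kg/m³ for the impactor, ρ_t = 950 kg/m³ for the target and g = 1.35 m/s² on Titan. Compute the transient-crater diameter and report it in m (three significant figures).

In SI units: v = 15600 m/s.
(ρ_i/ρ_t)^0.31 = (1740/950)^0.31 = 1.206
d^0.78 = 6.5^0.78 = 4.306
v^0.39 = 15600^0.39 = 43.18
g^-0.23 = 1.35^-0.23 = 0.9333
D = 1.26 × 1.206 × 4.306 × 43.18 × 0.9333 = 263.7 m

D ≈ 264 m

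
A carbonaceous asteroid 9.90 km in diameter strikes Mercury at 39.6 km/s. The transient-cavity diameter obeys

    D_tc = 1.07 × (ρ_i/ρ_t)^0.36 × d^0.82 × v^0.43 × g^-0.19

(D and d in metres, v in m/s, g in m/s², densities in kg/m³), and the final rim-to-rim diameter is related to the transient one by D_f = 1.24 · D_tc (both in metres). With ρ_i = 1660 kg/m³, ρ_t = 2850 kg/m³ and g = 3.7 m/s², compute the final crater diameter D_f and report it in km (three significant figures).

In SI: d = 9900 m, v = 39600 m/s.
(ρ_i/ρ_t)^0.36 = (1660/2850)^0.36 = 0.8232
d^0.82 = 9900^0.82 = 1890
v^0.43 = 39600^0.43 = 94.84
g^-0.19 = 3.7^-0.19 = 0.7799
D_tc = 1.07 × 0.8232 × 1890 × 94.84 × 0.7799 = 1.231 × 10^5 m
D_f = 1.24 × 1.231 × 10^5 = 1.526 × 10^5 m
     = 152.6 km

D_f ≈ 153 km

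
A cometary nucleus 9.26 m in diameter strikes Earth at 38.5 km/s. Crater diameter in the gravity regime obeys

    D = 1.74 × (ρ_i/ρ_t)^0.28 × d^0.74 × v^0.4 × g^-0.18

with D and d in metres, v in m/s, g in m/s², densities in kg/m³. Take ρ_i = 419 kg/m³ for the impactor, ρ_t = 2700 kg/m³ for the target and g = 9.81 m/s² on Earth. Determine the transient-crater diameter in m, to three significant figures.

D ≈ 243 m

In SI units: v = 38500 m/s.
(ρ_i/ρ_t)^0.28 = (419/2700)^0.28 = 0.5935
d^0.74 = 9.26^0.74 = 5.191
v^0.4 = 38500^0.4 = 68.26
g^-0.18 = 9.81^-0.18 = 0.6630
D = 1.74 × 0.5935 × 5.191 × 68.26 × 0.6630 = 242.6 m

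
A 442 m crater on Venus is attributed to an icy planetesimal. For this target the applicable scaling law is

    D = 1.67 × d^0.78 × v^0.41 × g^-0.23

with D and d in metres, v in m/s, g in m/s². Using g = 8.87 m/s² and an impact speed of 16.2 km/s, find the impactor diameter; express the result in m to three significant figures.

Rearranging for d: d = [D / (1.67 · 16200^0.41 · 8.87^-0.23)]^(1/0.78).
16200^0.41 = 53.20
8.87^-0.23 = 0.6053
Denominator = 1.67 × 53.20 × 0.6053 = 53.78
D / 53.78 = 442 / 53.78 = 8.219
d = 8.219^(1/0.78) = 8.219^1.2821 = 14.89 m

d ≈ 14.9 m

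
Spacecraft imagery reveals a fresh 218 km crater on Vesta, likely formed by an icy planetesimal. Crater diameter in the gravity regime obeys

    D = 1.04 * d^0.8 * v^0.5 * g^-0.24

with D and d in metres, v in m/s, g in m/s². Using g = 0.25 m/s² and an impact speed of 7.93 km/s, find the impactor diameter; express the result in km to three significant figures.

d ≈ 10.8 km

Rearranging for d: d = [D / (1.04 · 7930^0.5 · 0.25^-0.24)]^(1/0.8).
D = 218000 m.
7930^0.5 = 89.05
0.25^-0.24 = 1.395
Denominator = 1.04 × 89.05 × 1.395 = 129.2
D / 129.2 = 218000 / 129.2 = 1687
d = 1687^(1/0.8) = 1687^1.25 = 10812 m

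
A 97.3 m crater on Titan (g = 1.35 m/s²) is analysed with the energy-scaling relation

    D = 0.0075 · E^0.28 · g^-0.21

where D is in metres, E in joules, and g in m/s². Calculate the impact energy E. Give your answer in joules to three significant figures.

E ≈ 6.13 × 10^14 J

Rearranging: E = [D / (0.0075 · g^-0.21)]^(1/0.28).
g^-0.21 = 1.35^-0.21 = 0.9389
D / (0.0075 × 0.9389) = 97.3 / (7.042 × 10^-3) = 1.382 × 10^4
E = (1.382 × 10^4)^3.5714 = 6.129 × 10^14 J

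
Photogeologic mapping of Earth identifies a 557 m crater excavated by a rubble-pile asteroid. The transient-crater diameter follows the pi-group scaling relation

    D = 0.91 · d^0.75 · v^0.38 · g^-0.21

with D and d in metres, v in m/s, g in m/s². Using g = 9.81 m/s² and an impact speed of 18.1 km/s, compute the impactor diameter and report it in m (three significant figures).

d ≈ 68.6 m

Rearranging for d: d = [D / (0.91 · 18100^0.38 · 9.81^-0.21)]^(1/0.75).
18100^0.38 = 41.49
9.81^-0.21 = 0.6191
Denominator = 0.91 × 41.49 × 0.6191 = 23.37
D / 23.37 = 557 / 23.37 = 23.83
d = 23.83^(1/0.75) = 23.83^1.3333 = 68.57 m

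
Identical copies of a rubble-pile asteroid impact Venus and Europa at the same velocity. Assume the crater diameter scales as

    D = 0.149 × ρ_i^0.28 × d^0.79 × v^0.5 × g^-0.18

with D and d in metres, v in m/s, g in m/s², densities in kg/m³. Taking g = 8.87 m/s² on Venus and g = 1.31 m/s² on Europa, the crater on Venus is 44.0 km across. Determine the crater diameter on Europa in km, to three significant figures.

All impactor-dependent factors cancel in the ratio, leaving D_Europa/D_Venus = (g_Europa/g_Venus)^-0.18.
(1.31/8.87)^-0.18 = 0.1477^-0.18 = 1.411
D_Europa = 1.411 × 44.0 km = 62.1 km

D ≈ 62.1 km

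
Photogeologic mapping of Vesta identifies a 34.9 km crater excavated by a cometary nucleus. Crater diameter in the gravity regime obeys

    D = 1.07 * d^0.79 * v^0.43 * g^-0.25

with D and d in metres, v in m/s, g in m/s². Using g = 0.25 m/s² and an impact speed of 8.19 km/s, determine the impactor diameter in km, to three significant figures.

Rearranging for d: d = [D / (1.07 · 8190^0.43 · 0.25^-0.25)]^(1/0.79).
D = 34900 m.
8190^0.43 = 48.16
0.25^-0.25 = 1.414
Denominator = 1.07 × 48.16 × 1.414 = 72.87
D / 72.87 = 34900 / 72.87 = 478.9
d = 478.9^(1/0.79) = 478.9^1.2658 = 2470 m

d ≈ 2.47 km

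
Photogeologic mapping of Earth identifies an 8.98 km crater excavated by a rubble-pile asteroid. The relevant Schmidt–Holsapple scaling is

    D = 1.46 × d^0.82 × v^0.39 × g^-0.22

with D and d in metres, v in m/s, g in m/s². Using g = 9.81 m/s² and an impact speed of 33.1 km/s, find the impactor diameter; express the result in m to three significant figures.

d ≈ 546 m

Rearranging for d: d = [D / (1.46 · 33100^0.39 · 9.81^-0.22)]^(1/0.82).
D = 8980 m.
33100^0.39 = 57.91
9.81^-0.22 = 0.6051
Denominator = 1.46 × 57.91 × 0.6051 = 51.16
D / 51.16 = 8980 / 51.16 = 175.5
d = 175.5^(1/0.82) = 175.5^1.2195 = 545.6 m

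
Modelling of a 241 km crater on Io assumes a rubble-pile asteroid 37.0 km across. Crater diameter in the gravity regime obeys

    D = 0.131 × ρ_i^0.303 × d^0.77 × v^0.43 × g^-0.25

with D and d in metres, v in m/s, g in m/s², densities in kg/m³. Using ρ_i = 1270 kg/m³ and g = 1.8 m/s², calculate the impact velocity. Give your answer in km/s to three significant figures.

Rearranging for v: v = [D / (0.131 · 1270^0.303 · 37000^0.77 · 1.8^-0.25)]^(1/0.43).
D = 241000 m.
1270^0.303 = 8.719
37000^0.77 = 3292
1.8^-0.25 = 0.8633
Denominator = 0.131 × 8.719 × 3292 × 0.8633 = 3246
D / 3246 = 241000 / 3246 = 74.25
v = 74.25^(1/0.43) = 74.25^2.3256 = 22413 m/s

v ≈ 22.4 km/s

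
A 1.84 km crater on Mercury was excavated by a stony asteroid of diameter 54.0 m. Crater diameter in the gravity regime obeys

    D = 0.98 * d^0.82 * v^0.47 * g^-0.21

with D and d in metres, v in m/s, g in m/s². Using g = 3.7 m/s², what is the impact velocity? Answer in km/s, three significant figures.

v ≈ 15.7 km/s

Rearranging for v: v = [D / (0.98 · 54^0.82 · 3.7^-0.21)]^(1/0.47).
D = 1840 m.
54^0.82 = 26.34
3.7^-0.21 = 0.7598
Denominator = 0.98 × 26.34 × 0.7598 = 19.61
D / 19.61 = 1840 / 19.61 = 93.83
v = 93.83^(1/0.47) = 93.83^2.1277 = 15724 m/s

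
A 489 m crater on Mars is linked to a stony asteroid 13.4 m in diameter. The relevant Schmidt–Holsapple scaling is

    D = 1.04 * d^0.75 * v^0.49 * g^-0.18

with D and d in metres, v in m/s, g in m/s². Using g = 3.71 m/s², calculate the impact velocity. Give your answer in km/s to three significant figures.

Rearranging for v: v = [D / (1.04 · 13.4^0.75 · 3.71^-0.18)]^(1/0.49).
13.4^0.75 = 7.004
3.71^-0.18 = 0.7898
Denominator = 1.04 × 7.004 × 0.7898 = 5.753
D / 5.753 = 489 / 5.753 = 85.00
v = 85.00^(1/0.49) = 85.00^2.0408 = 8661 m/s

v ≈ 8.66 km/s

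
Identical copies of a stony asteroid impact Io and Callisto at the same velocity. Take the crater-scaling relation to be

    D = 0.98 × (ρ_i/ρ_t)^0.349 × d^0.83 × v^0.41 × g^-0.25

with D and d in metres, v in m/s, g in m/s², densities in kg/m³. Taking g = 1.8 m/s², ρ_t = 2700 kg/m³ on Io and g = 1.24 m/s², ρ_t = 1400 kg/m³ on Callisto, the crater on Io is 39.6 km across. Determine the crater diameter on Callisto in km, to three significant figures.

The impactor-only factors (d, v, ρ_i) cancel in the ratio, leaving D_Callisto/D_Io = (g_Callisto/g_Io)^-0.25 · (ρ_t,Io/ρ_t,Callisto)^0.349.
(1.24/1.8)^-0.25 = 0.6889^-0.25 = 1.098
(2700/1400)^0.349 = 1.929^0.349 = 1.258
Ratio = 1.098 × 1.258 = 1.381
D_Callisto = 1.381 × 39.6 km = 54.7 km

D ≈ 54.7 km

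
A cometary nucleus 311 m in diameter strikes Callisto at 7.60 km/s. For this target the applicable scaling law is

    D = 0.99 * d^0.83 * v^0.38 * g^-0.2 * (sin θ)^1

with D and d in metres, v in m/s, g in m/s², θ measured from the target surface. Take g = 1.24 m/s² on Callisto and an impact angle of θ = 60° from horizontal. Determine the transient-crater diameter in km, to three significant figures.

In SI units: v = 7600 m/s.
d^0.83 = 311^0.83 = 117.2
v^0.38 = 7600^0.38 = 29.83
g^-0.2 = 1.24^-0.2 = 0.9579
(sin 60°)^1 = 0.8660^1 = 0.8660
D = 0.99 × 117.2 × 29.83 × 0.9579 × 0.8660 = 2871 m
   = 2.871 km

D ≈ 2.87 km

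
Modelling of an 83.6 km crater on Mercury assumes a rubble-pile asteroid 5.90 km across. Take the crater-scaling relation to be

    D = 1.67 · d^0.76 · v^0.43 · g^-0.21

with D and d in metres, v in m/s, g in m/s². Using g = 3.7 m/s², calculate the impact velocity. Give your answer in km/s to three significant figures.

Rearranging for v: v = [D / (1.67 · 5900^0.76 · 3.7^-0.21)]^(1/0.43).
D = 83600 m.
5900^0.76 = 734.3
3.7^-0.21 = 0.7598
Denominator = 1.67 × 734.3 × 0.7598 = 931.7
D / 931.7 = 83600 / 931.7 = 89.73
v = 89.73^(1/0.43) = 89.73^2.3256 = 34814 m/s

v ≈ 34.8 km/s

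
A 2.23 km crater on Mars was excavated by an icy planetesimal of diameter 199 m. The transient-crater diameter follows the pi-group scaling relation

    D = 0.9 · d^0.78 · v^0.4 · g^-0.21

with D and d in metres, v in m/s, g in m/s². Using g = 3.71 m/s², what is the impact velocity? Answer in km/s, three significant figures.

v ≈ 20.0 km/s

Rearranging for v: v = [D / (0.9 · 199^0.78 · 3.71^-0.21)]^(1/0.4).
D = 2230 m.
199^0.78 = 62.10
3.71^-0.21 = 0.7593
Denominator = 0.9 × 62.10 × 0.7593 = 42.44
D / 42.44 = 2230 / 42.44 = 52.54
v = 52.54^(1/0.4) = 52.54^2.5 = 20009 m/s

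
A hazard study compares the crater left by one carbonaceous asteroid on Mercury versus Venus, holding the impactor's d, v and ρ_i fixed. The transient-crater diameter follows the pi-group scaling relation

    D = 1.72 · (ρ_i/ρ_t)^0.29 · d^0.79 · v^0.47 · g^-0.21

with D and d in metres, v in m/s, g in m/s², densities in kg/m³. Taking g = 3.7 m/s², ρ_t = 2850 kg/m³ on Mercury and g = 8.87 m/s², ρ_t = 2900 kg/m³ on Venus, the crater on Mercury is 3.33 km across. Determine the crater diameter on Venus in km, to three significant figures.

D ≈ 2.76 km

The impactor-only factors (d, v, ρ_i) cancel in the ratio, leaving D_Venus/D_Mercury = (g_Venus/g_Mercury)^-0.21 · (ρ_t,Mercury/ρ_t,Venus)^0.29.
(8.87/3.7)^-0.21 = 2.397^-0.21 = 0.8323
(2850/2900)^0.29 = 0.9828^0.29 = 0.9950
Ratio = 0.8323 × 0.9950 = 0.8281
D_Venus = 0.8281 × 3.33 km = 2.76 km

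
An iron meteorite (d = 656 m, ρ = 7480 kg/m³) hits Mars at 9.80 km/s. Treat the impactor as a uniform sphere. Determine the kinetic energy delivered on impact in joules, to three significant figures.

v = 9800 m/s.
Mass m = (π/6) ρ d³ = (π/6) × 7480 × (656)³ = 1.106 × 10^12 kg
E = ½ m v² = 0.5 × 1.106 × 10^12 × (9800)² = 5.311 × 10^19 J

E ≈ 5.31 × 10^19 J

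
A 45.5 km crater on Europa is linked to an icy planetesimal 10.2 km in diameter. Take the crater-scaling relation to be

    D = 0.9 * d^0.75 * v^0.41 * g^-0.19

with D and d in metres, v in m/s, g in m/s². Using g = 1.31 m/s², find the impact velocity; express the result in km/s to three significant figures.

Rearranging for v: v = [D / (0.9 · 10200^0.75 · 1.31^-0.19)]^(1/0.41).
D = 45500 m.
10200^0.75 = 1015
1.31^-0.19 = 0.9500
Denominator = 0.9 × 1015 × 0.9500 = 867.8
D / 867.8 = 45500 / 867.8 = 52.43
v = 52.43^(1/0.41) = 52.43^2.439 = 15633 m/s

v ≈ 15.6 km/s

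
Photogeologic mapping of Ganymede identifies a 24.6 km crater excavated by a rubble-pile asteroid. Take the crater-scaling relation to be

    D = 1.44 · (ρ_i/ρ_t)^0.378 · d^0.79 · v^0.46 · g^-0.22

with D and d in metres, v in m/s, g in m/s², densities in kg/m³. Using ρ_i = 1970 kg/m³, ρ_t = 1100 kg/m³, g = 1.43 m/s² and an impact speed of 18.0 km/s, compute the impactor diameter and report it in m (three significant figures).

d ≈ 634 m

Rearranging for d: d = [D / (1.44 · (1970/1100)^0.378 · 18000^0.46 · 1.43^-0.22)]^(1/0.79).
D = 24600 m.
(1970/1100)^0.378 = 1.246
18000^0.46 = 90.66
1.43^-0.22 = 0.9243
Denominator = 1.44 × 1.246 × 90.66 × 0.9243 = 150.4
D / 150.4 = 24600 / 150.4 = 163.6
d = 163.6^(1/0.79) = 163.6^1.2658 = 634.2 m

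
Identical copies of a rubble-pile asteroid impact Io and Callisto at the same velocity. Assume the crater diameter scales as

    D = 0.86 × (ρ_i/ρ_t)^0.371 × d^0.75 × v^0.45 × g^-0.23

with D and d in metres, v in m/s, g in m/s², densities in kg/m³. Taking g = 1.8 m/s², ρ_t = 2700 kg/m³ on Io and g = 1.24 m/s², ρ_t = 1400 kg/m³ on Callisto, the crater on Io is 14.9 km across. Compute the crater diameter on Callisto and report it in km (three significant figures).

D ≈ 20.7 km

The impactor-only factors (d, v, ρ_i) cancel in the ratio, leaving D_Callisto/D_Io = (g_Callisto/g_Io)^-0.23 · (ρ_t,Io/ρ_t,Callisto)^0.371.
(1.24/1.8)^-0.23 = 0.6889^-0.23 = 1.089
(2700/1400)^0.371 = 1.929^0.371 = 1.276
Ratio = 1.089 × 1.276 = 1.390
D_Callisto = 1.390 × 14.9 km = 20.7 km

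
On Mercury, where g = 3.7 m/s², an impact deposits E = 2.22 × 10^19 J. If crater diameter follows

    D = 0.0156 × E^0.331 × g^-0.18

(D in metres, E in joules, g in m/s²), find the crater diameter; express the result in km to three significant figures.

D ≈ 31.2 km

E^0.331 = (2.22 × 10^19)^0.331 = 2.533 × 10^6
g^-0.18 = 3.7^-0.18 = 0.7902
D = 0.0156 × 2.533 × 10^6 × 0.7902 = 31225 m
   = 31.22 km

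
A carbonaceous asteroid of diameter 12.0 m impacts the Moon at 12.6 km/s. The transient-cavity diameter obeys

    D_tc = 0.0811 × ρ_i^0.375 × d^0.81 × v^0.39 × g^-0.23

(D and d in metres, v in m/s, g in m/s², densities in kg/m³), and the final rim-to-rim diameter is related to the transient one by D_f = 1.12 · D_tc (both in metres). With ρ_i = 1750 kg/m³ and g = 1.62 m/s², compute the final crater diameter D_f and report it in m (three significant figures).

v = 12600 m/s.
ρ_i^0.375 = 1750^0.375 = 16.45
d^0.81 = 12^0.81 = 7.484
v^0.39 = 12600^0.39 = 39.73
g^-0.23 = 1.62^-0.23 = 0.8950
D_tc = 0.0811 × 16.45 × 7.484 × 39.73 × 0.8950 = 355.0 m
D_f = 1.12 × 355.0 = 397.6 m

D_f ≈ 398 m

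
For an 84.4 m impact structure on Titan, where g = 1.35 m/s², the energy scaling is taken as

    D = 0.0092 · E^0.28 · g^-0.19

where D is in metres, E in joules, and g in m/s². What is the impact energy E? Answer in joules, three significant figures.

E ≈ 1.74 × 10^14 J

Rearranging: E = [D / (0.0092 · g^-0.19)]^(1/0.28).
g^-0.19 = 1.35^-0.19 = 0.9446
D / (0.0092 × 0.9446) = 84.4 / (8.690 × 10^-3) = 9.712 × 10^3
E = (9.712 × 10^3)^3.5714 = 1.739 × 10^14 J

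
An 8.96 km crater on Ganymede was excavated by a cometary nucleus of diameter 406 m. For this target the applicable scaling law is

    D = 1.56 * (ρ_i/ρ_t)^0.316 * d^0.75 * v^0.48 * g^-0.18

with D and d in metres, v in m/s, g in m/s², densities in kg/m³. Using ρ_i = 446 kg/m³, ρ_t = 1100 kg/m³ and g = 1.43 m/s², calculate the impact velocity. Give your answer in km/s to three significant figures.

v ≈ 11.8 km/s

Rearranging for v: v = [D / (1.56 · (446/1100)^0.316 · 406^0.75 · 1.43^-0.18)]^(1/0.48).
D = 8960 m.
(446/1100)^0.316 = 0.7518
406^0.75 = 90.45
1.43^-0.18 = 0.9376
Denominator = 1.56 × 0.7518 × 90.45 × 0.9376 = 99.46
D / 99.46 = 8960 / 99.46 = 90.09
v = 90.09^(1/0.48) = 90.09^2.0833 = 11808 m/s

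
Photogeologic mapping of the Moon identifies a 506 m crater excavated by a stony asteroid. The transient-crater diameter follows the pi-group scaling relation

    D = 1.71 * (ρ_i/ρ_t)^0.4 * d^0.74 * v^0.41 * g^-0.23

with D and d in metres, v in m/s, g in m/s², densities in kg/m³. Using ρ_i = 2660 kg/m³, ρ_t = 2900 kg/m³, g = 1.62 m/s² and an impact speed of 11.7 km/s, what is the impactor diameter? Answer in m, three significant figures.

d ≈ 14.8 m

Rearranging for d: d = [D / (1.71 · (2660/2900)^0.4 · 11700^0.41 · 1.62^-0.23)]^(1/0.74).
(2660/2900)^0.4 = 0.9660
11700^0.41 = 46.55
1.62^-0.23 = 0.8950
Denominator = 1.71 × 0.9660 × 46.55 × 0.8950 = 68.82
D / 68.82 = 506 / 68.82 = 7.353
d = 7.353^(1/0.74) = 7.353^1.3514 = 14.82 m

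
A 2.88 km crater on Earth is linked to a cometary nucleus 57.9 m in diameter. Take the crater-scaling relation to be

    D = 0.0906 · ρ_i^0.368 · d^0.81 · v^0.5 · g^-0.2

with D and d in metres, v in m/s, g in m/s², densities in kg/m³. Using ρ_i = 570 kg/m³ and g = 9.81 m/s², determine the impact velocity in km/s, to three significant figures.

Rearranging for v: v = [D / (0.0906 · 570^0.368 · 57.9^0.81 · 9.81^-0.2)]^(1/0.5).
D = 2880 m.
570^0.368 = 10.33
57.9^0.81 = 26.78
9.81^-0.2 = 0.6334
Denominator = 0.0906 × 10.33 × 26.78 × 0.6334 = 15.88
D / 15.88 = 2880 / 15.88 = 181.4
v = 181.4^(1/0.5) = 181.4^2 = 32906 m/s

v ≈ 32.9 km/s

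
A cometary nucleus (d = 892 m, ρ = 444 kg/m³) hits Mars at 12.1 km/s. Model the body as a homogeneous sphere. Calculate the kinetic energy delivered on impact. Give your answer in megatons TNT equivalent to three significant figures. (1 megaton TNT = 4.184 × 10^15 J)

E ≈ 2890 Mt TNT

v = 12100 m/s.
Mass m = (π/6) ρ d³ = (π/6) × 444 × (892)³ = 1.650 × 10^11 kg
E = ½ m v² = 0.5 × 1.650 × 10^11 × (12100)² = 1.208 × 10^19 J
   = 1.208 × 10^19 / 4.184×10^15 = 2887 Mt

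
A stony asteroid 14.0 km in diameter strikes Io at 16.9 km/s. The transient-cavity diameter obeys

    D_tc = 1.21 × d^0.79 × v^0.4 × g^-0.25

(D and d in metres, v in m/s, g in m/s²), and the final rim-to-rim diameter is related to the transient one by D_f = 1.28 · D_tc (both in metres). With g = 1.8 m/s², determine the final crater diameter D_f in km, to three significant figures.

In SI: d = 14000 m, v = 16900 m/s.
d^0.79 = 14000^0.79 = 1886
v^0.4 = 16900^0.4 = 49.11
g^-0.25 = 1.8^-0.25 = 0.8633
D_tc = 1.21 × 1886 × 49.11 × 0.8633 = 96750 m
D_f = 1.28 × 96750 = 1.238 × 10^5 m
     = 123.8 km

D_f ≈ 124 km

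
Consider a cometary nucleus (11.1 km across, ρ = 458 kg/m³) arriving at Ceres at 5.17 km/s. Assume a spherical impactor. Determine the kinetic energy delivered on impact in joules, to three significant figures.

E ≈ 4.38 × 10^21 J

d = 11100 m; v = 5170 m/s.
Mass m = (π/6) ρ d³ = (π/6) × 458 × (11100)³ = 3.280 × 10^14 kg
E = ½ m v² = 0.5 × 3.280 × 10^14 × (5170)² = 4.384 × 10^21 J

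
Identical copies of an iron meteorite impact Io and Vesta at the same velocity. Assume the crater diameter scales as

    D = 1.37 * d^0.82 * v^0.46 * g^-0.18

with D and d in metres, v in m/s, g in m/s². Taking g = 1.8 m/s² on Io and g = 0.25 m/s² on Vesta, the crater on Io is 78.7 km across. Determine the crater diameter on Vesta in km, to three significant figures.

D ≈ 112 km

All impactor-dependent factors cancel in the ratio, leaving D_Vesta/D_Io = (g_Vesta/g_Io)^-0.18.
(0.25/1.8)^-0.18 = 0.1389^-0.18 = 1.427
D_Vesta = 1.427 × 78.7 km = 112 km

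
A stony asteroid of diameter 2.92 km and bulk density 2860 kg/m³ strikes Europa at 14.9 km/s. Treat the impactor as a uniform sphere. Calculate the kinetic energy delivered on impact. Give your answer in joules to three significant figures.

E ≈ 4.14 × 10^21 J

d = 2920 m; v = 14900 m/s.
Mass m = (π/6) ρ d³ = (π/6) × 2860 × (2920)³ = 3.728 × 10^13 kg
E = ½ m v² = 0.5 × 3.728 × 10^13 × (14900)² = 4.138 × 10^21 J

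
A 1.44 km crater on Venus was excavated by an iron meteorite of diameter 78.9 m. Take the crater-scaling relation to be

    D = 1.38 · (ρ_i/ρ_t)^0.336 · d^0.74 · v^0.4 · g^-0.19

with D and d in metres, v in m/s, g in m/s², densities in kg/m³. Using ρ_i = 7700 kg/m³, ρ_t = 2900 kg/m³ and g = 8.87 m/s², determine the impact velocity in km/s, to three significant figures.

Rearranging for v: v = [D / (1.38 · (7700/2900)^0.336 · 78.9^0.74 · 8.87^-0.19)]^(1/0.4).
D = 1440 m.
(7700/2900)^0.336 = 1.388
78.9^0.74 = 25.34
8.87^-0.19 = 0.6605
Denominator = 1.38 × 1.388 × 25.34 × 0.6605 = 32.06
D / 32.06 = 1440 / 32.06 = 44.92
v = 44.92^(1/0.4) = 44.92^2.5 = 13524 m/s

v ≈ 13.5 km/s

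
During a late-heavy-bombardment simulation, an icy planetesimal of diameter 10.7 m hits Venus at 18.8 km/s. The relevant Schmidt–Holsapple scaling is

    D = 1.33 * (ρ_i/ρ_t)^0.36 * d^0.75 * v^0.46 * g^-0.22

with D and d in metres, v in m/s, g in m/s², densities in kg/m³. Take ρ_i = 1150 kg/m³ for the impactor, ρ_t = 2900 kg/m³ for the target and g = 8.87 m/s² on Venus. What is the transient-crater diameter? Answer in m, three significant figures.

D ≈ 323 m

In SI units: v = 18800 m/s.
(ρ_i/ρ_t)^0.36 = (1150/2900)^0.36 = 0.7168
d^0.75 = 10.7^0.75 = 5.916
v^0.46 = 18800^0.46 = 92.49
g^-0.22 = 8.87^-0.22 = 0.6187
D = 1.33 × 0.7168 × 5.916 × 92.49 × 0.6187 = 322.7 m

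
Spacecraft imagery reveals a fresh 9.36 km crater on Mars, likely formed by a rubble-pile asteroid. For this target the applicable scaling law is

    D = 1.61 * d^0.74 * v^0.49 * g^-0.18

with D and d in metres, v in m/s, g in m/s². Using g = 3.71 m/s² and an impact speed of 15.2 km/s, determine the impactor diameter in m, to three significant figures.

Rearranging for d: d = [D / (1.61 · 15200^0.49 · 3.71^-0.18)]^(1/0.74).
D = 9360 m.
15200^0.49 = 112.0
3.71^-0.18 = 0.7898
Denominator = 1.61 × 112.0 × 0.7898 = 142.4
D / 142.4 = 9360 / 142.4 = 65.73
d = 65.73^(1/0.74) = 65.73^1.3514 = 286.1 m

d ≈ 286 m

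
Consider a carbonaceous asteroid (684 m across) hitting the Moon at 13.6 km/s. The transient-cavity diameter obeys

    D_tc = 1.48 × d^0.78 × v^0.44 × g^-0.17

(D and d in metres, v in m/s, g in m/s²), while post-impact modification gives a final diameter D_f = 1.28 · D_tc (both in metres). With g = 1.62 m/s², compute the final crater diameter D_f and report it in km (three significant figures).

v = 13600 m/s.
d^0.78 = 684^0.78 = 162.7
v^0.44 = 13600^0.44 = 65.88
g^-0.17 = 1.62^-0.17 = 0.9213
D_tc = 1.48 × 162.7 × 65.88 × 0.9213 = 14620 m
D_f = 1.28 × 14620 = 18714 m
     = 18.71 km

D_f ≈ 18.7 km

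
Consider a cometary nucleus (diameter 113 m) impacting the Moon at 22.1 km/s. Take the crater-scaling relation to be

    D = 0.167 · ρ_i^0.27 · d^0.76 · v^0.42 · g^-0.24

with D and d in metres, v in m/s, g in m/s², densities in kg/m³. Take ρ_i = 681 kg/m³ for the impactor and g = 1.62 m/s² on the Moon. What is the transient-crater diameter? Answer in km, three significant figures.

In SI units: v = 22100 m/s.
ρ_i^0.27 = 681^0.27 = 5.820
d^0.76 = 113^0.76 = 36.34
v^0.42 = 22100^0.42 = 66.78
g^-0.24 = 1.62^-0.24 = 0.8907
D = 0.167 × 5.820 × 36.34 × 66.78 × 0.8907 = 2101 m
   = 2.101 km

D ≈ 2.10 km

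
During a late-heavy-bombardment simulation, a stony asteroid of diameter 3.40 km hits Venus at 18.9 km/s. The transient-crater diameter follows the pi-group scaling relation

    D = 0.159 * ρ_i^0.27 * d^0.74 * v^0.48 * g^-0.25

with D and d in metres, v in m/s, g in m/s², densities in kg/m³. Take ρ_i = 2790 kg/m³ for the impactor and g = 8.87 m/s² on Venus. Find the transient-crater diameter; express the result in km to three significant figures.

D ≈ 36.4 km

In SI units: d = 3400 m, v = 18900 m/s.
ρ_i^0.27 = 2790^0.27 = 8.518
d^0.74 = 3400^0.74 = 410.5
v^0.48 = 18900^0.48 = 112.9
g^-0.25 = 8.87^-0.25 = 0.5795
D = 0.159 × 8.518 × 410.5 × 112.9 × 0.5795 = 36374 m
   = 36.37 km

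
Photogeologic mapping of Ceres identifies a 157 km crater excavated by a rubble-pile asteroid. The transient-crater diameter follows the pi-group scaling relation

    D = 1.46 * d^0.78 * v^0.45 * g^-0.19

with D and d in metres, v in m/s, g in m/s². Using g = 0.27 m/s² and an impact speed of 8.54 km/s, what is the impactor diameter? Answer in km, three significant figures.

Rearranging for d: d = [D / (1.46 · 8540^0.45 · 0.27^-0.19)]^(1/0.78).
D = 157000 m.
8540^0.45 = 58.77
0.27^-0.19 = 1.282
Denominator = 1.46 × 58.77 × 1.282 = 110.0
D / 110.0 = 157000 / 110.0 = 1427
d = 1427^(1/0.78) = 1427^1.2821 = 11074 m

d ≈ 11.1 km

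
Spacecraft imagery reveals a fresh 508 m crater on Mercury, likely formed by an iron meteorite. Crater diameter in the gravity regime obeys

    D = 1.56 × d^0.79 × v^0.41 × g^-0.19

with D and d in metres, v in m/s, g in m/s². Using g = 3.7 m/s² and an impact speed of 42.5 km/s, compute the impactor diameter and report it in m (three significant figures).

Rearranging for d: d = [D / (1.56 · 42500^0.41 · 3.7^-0.19)]^(1/0.79).
42500^0.41 = 79.00
3.7^-0.19 = 0.7799
Denominator = 1.56 × 79.00 × 0.7799 = 96.11
D / 96.11 = 508 / 96.11 = 5.286
d = 5.286^(1/0.79) = 5.286^1.2658 = 8.229 m

d ≈ 8.23 m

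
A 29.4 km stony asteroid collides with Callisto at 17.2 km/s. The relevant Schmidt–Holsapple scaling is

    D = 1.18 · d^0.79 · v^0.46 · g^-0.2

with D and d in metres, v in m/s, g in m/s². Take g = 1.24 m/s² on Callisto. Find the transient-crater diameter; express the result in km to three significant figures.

D ≈ 340 km

In SI units: d = 29400 m, v = 17200 m/s.
d^0.79 = 29400^0.79 = 3388
v^0.46 = 17200^0.46 = 88.79
g^-0.2 = 1.24^-0.2 = 0.9579
D = 1.18 × 3388 × 88.79 × 0.9579 = 3.400 × 10^5 m
   = 340.0 km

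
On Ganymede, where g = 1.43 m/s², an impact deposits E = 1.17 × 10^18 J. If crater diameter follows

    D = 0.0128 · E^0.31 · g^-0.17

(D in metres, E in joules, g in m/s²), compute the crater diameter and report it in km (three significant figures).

D ≈ 4.81 km

E^0.31 = (1.17 × 10^18)^0.31 = 3.992 × 10^5
g^-0.17 = 1.43^-0.17 = 0.9410
D = 0.0128 × 3.992 × 10^5 × 0.9410 = 4808 m
   = 4.808 km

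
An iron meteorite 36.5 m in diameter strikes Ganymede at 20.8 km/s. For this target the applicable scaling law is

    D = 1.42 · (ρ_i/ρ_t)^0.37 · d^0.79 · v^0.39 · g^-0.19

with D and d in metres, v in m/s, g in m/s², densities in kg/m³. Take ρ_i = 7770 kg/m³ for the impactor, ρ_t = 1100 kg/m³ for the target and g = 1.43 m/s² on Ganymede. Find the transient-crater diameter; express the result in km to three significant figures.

In SI units: v = 20800 m/s.
(ρ_i/ρ_t)^0.37 = (7770/1100)^0.37 = 2.061
d^0.79 = 36.5^0.79 = 17.15
v^0.39 = 20800^0.39 = 48.31
g^-0.19 = 1.43^-0.19 = 0.9343
D = 1.42 × 2.061 × 17.15 × 48.31 × 0.9343 = 2265 m
   = 2.265 km

D ≈ 2.27 km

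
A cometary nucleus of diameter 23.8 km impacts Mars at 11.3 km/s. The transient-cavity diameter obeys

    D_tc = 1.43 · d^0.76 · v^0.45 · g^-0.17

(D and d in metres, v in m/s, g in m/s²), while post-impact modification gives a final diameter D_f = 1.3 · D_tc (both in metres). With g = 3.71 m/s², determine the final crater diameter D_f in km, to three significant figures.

D_f ≈ 210 km

In SI: d = 23800 m, v = 11300 m/s.
d^0.76 = 23800^0.76 = 2119
v^0.45 = 11300^0.45 = 66.66
g^-0.17 = 3.71^-0.17 = 0.8002
D_tc = 1.43 × 2119 × 66.66 × 0.8002 = 1.616 × 10^5 m
D_f = 1.3 × 1.616 × 10^5 = 2.101 × 10^5 m
     = 210.1 km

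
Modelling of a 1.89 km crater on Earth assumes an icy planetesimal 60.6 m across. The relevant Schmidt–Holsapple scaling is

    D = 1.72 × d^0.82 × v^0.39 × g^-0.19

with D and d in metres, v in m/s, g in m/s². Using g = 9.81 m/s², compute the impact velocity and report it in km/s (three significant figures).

v ≈ 34.1 km/s

Rearranging for v: v = [D / (1.72 · 60.6^0.82 · 9.81^-0.19)]^(1/0.39).
D = 1890 m.
60.6^0.82 = 28.95
9.81^-0.19 = 0.6480
Denominator = 1.72 × 28.95 × 0.6480 = 32.27
D / 32.27 = 1890 / 32.27 = 58.57
v = 58.57^(1/0.39) = 58.57^2.5641 = 34080 m/s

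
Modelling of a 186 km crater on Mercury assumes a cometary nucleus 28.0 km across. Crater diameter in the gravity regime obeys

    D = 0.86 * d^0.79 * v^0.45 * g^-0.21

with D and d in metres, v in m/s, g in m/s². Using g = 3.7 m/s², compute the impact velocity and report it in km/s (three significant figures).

Rearranging for v: v = [D / (0.86 · 28000^0.79 · 3.7^-0.21)]^(1/0.45).
D = 186000 m.
28000^0.79 = 3260
3.7^-0.21 = 0.7598
Denominator = 0.86 × 3260 × 0.7598 = 2130
D / 2130 = 186000 / 2130 = 87.32
v = 87.32^(1/0.45) = 87.32^2.2222 = 20585 m/s

v ≈ 20.6 km/s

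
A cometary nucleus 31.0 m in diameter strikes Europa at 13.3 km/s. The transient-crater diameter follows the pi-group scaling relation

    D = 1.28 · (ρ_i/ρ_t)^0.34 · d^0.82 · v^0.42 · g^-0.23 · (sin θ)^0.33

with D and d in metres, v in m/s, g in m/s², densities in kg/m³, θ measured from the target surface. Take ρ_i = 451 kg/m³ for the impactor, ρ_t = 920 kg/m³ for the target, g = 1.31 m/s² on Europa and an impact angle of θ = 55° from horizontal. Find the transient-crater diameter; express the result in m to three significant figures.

In SI units: v = 13300 m/s.
(ρ_i/ρ_t)^0.34 = (451/920)^0.34 = 0.7848
d^0.82 = 31^0.82 = 16.71
v^0.42 = 13300^0.42 = 53.95
g^-0.23 = 1.31^-0.23 = 0.9398
(sin 55°)^0.33 = 0.8192^0.33 = 0.9363
D = 1.28 × 0.7848 × 16.71 × 53.95 × 0.9398 × 0.9363 = 796.9 m

D ≈ 797 m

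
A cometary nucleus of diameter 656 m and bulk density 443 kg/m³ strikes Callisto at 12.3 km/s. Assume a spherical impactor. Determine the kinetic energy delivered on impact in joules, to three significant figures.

E ≈ 4.95 × 10^18 J

v = 12300 m/s.
Mass m = (π/6) ρ d³ = (π/6) × 443 × (656)³ = 6.548 × 10^10 kg
E = ½ m v² = 0.5 × 6.548 × 10^10 × (12300)² = 4.953 × 10^18 J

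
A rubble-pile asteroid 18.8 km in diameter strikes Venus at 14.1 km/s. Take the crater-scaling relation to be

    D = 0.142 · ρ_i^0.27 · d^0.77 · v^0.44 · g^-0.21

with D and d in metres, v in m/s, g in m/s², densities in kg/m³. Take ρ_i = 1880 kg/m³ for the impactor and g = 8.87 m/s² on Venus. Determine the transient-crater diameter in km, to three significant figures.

In SI units: d = 18800 m, v = 14100 m/s.
ρ_i^0.27 = 1880^0.27 = 7.656
d^0.77 = 18800^0.77 = 1955
v^0.44 = 14100^0.44 = 66.94
g^-0.21 = 8.87^-0.21 = 0.6323
D = 0.142 × 7.656 × 1955 × 66.94 × 0.6323 = 89959 m
   = 89.96 km

D ≈ 90.0 km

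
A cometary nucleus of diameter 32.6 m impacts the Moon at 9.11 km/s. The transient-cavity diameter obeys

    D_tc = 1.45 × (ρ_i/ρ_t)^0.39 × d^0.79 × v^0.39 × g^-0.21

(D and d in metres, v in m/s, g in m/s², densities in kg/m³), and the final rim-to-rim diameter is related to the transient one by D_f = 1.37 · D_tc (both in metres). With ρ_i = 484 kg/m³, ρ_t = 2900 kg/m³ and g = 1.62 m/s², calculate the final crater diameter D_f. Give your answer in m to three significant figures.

D_f ≈ 490 m

v = 9110 m/s.
(ρ_i/ρ_t)^0.39 = (484/2900)^0.39 = 0.4975
d^0.79 = 32.6^0.79 = 15.68
v^0.39 = 9110^0.39 = 35.01
g^-0.21 = 1.62^-0.21 = 0.9037
D_tc = 1.45 × 0.4975 × 15.68 × 35.01 × 0.9037 = 357.9 m
D_f = 1.37 × 357.9 = 490.3 m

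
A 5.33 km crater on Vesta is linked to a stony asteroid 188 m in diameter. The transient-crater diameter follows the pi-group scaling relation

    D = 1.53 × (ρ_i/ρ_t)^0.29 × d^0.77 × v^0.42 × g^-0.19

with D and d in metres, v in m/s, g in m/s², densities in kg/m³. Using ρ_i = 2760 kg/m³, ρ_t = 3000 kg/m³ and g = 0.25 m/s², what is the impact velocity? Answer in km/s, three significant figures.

Rearranging for v: v = [D / (1.53 · (2760/3000)^0.29 · 188^0.77 · 0.25^-0.19)]^(1/0.42).
D = 5330 m.
(2760/3000)^0.29 = 0.9761
188^0.77 = 56.38
0.25^-0.19 = 1.301
Denominator = 1.53 × 0.9761 × 56.38 × 1.301 = 109.5
D / 109.5 = 5330 / 109.5 = 48.68
v = 48.68^(1/0.42) = 48.68^2.381 = 10413 m/s

v ≈ 10.4 km/s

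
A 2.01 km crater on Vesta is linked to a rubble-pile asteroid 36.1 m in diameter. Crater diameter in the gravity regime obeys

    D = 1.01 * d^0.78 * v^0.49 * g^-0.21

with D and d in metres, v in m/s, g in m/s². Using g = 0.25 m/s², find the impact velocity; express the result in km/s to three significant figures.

v ≈ 9.89 km/s

Rearranging for v: v = [D / (1.01 · 36.1^0.78 · 0.25^-0.21)]^(1/0.49).
D = 2010 m.
36.1^0.78 = 16.40
0.25^-0.21 = 1.338
Denominator = 1.01 × 16.40 × 1.338 = 22.16
D / 22.16 = 2010 / 22.16 = 90.70
v = 90.70^(1/0.49) = 90.70^2.0408 = 9887 m/s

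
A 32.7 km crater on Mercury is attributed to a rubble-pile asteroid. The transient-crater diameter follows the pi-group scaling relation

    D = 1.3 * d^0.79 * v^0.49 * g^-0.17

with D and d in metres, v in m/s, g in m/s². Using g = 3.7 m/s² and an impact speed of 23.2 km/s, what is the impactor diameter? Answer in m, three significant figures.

d ≈ 966 m

Rearranging for d: d = [D / (1.3 · 23200^0.49 · 3.7^-0.17)]^(1/0.79).
D = 32700 m.
23200^0.49 = 137.7
3.7^-0.17 = 0.8006
Denominator = 1.3 × 137.7 × 0.8006 = 143.3
D / 143.3 = 32700 / 143.3 = 228.2
d = 228.2^(1/0.79) = 228.2^1.2658 = 966.4 m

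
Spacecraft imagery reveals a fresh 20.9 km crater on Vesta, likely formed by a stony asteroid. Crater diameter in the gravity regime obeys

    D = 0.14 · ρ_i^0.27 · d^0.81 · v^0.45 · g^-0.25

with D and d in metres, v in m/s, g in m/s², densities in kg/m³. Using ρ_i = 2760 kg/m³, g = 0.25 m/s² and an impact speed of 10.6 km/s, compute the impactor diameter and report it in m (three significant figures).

d ≈ 659 m

Rearranging for d: d = [D / (0.14 · 2760^0.27 · 10600^0.45 · 0.25^-0.25)]^(1/0.81).
D = 20900 m.
2760^0.27 = 8.493
10600^0.45 = 64.77
0.25^-0.25 = 1.414
Denominator = 0.14 × 8.493 × 64.77 × 1.414 = 108.9
D / 108.9 = 20900 / 108.9 = 191.9
d = 191.9^(1/0.81) = 191.9^1.2346 = 658.7 m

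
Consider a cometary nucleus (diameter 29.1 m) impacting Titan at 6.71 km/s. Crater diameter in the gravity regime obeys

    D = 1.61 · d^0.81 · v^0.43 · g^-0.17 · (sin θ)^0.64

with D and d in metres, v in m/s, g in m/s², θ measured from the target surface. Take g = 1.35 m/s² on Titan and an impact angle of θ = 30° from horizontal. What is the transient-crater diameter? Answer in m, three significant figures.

In SI units: v = 6710 m/s.
d^0.81 = 29.1^0.81 = 15.34
v^0.43 = 6710^0.43 = 44.21
g^-0.17 = 1.35^-0.17 = 0.9503
(sin 30°)^0.64 = 0.5000^0.64 = 0.6417
D = 1.61 × 15.34 × 44.21 × 0.9503 × 0.6417 = 665.8 m

D ≈ 666 m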